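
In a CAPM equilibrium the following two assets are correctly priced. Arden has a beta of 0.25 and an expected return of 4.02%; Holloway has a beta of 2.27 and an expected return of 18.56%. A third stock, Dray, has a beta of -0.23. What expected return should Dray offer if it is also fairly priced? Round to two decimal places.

0.56%

MRP (SML slope) = (18.56% − 4.02%) / (2.27 − 0.25) = 14.54% / 2.02 = 7.1980%
R_f (intercept) = 4.02% − 0.25 × 7.1980% = 2.2205%
E(R_Dray) = R_f + β × MRP = 2.2205% + -0.23 × 7.1980% = 0.56%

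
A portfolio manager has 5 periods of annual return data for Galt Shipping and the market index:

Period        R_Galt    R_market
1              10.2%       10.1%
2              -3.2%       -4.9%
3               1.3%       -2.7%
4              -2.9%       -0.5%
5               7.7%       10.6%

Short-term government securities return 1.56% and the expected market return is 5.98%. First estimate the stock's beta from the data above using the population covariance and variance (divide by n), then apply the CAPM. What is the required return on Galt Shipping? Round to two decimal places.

4.97%

Mean R_i = (10.2 − 3.2 + 1.3 − 2.9 + 7.7) / 5 = 2.6200%
Mean R_m = (10.1 − 4.9 − 2.7 − 0.5 + 10.6) / 5 = 2.5200%
Σ(R_i − R̄_i)(R_m − R̄_m) = 165.2480  ⇒  Cov = 165.2480 / 5 = 33.0496
Σ(R_m − R̄_m)² = 214.1680  ⇒  Var(R_m) = 214.1680 / 5 = 42.8336
β = Cov / Var(R_m) = 33.0496 / 42.8336 = 0.7716
MRP = 5.98% − 1.56% = 4.42%
E(R) = R_f + β × MRP = 1.56% + 0.7716 × 4.42% = 4.97%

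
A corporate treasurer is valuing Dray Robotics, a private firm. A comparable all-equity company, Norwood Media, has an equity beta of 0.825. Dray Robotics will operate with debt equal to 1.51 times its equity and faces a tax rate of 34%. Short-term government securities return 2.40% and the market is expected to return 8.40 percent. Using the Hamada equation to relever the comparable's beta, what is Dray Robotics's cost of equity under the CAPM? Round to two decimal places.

β_L = β_U × [1 + (1 − t)(D/E)] = 0.825 × [1 + (1 − 0.34) × 1.51]
    = 0.825 × [1 + 0.66 × 1.51] = 0.825 × 1.9966 = 1.6472
MRP = 8.40% − 2.40% = 6.00%
E(R) = R_f + β_L × MRP = 2.40% + 1.6472 × 6.00% = 12.28%

12.28%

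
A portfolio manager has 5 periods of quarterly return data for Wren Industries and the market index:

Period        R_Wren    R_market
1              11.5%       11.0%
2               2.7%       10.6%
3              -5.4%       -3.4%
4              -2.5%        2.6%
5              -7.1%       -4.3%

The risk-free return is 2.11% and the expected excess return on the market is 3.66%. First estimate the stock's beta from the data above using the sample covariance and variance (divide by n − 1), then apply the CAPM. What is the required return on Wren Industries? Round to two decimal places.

5.51%

Mean R_i = (11.5 + 2.7 − 5.4 − 2.5 − 7.1) / 5 = -0.1600%
Mean R_m = (11.0 + 10.6 − 3.4 + 2.6 − 4.3) / 5 = 3.3000%
Σ(R_i − R̄_i)(R_m − R̄_m) = 200.1500  ⇒  Cov = 200.1500 / 4 = 50.0375
Σ(R_m − R̄_m)² = 215.7200  ⇒  Var(R_m) = 215.7200 / 4 = 53.9300
β = Cov / Var(R_m) = 50.0375 / 53.9300 = 0.9278
E(R) = R_f + β × MRP = 2.11% + 0.9278 × 3.66% = 5.51%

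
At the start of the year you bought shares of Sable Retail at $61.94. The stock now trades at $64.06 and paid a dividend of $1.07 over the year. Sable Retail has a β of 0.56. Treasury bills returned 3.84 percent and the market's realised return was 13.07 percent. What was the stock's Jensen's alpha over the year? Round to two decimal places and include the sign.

Realised HPR = (P1 + D1 − P0) / P0 = (64.06 + 1.07 − 61.94) / 61.94 = 3.19 / 61.94 = 5.1501%
MRP = 13.07% − 3.84% = 9.23%
CAPM required = R_f + β·MRP = 3.84% + 0.56 × 9.23% = 9.0088%
α = realised − required = 5.1501% − 9.0088% = -3.86%

-3.86%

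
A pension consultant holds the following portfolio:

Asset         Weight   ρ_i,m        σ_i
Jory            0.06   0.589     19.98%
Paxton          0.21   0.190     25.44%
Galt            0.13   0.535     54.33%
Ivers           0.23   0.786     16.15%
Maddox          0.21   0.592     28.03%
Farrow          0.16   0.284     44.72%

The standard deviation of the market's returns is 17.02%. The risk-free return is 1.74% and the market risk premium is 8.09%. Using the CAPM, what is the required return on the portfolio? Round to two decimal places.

β_Jory = 0.589 × 19.98% / 17.02% = 0.6914
β_Paxton = 0.190 × 25.44% / 17.02% = 0.2840
β_Galt = 0.535 × 54.33% / 17.02% = 1.7078
β_Ivers = 0.786 × 16.15% / 17.02% = 0.7458
β_Maddox = 0.592 × 28.03% / 17.02% = 0.9750
β_Farrow = 0.284 × 44.72% / 17.02% = 0.7462
β_P = Σ w_i β_i = 0.06×0.6914 + 0.21×0.2840 + 0.13×1.7078 + 0.23×0.7458 + 0.21×0.9750 + 0.16×0.7462 = 0.8188
E(R_P) = R_f + β_P × MRP = 1.74% + 0.8188 × 8.09% = 8.36%

8.36%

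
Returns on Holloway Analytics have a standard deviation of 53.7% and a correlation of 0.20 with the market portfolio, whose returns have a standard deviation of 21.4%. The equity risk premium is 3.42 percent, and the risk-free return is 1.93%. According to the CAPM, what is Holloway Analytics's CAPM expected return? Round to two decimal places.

3.65%

β = ρ × σ_i / σ_m = 0.20 × 53.7% / 21.4% = 0.5019
E(R) = 1.93% + 0.5019 × 3.42% = 3.65%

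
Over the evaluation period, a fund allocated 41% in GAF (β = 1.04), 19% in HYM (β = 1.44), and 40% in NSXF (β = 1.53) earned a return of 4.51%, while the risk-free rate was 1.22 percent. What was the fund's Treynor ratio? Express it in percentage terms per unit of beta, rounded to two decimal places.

2.51%

β_P = 0.41×1.04 + 0.19×1.44 + 0.40×1.53 = 1.3120
Treynor = (R_P − R_f) / β_P = (4.51% − 1.22%) / 1.3120 = 3.29% / 1.3120 = 2.51%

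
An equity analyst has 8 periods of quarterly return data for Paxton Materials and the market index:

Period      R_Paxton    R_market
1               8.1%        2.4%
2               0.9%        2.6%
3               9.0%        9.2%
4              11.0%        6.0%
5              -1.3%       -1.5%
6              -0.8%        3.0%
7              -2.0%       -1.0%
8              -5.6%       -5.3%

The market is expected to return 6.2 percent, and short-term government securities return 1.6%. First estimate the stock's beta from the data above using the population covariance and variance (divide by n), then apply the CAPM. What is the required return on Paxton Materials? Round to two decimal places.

6.87%

Mean R_i = (8.1 + 0.9 + 9.0 + 11.0 − 1.3 − 0.8 − 2.0 − 5.6) / 8 = 2.4125%
Mean R_m = (2.4 + 2.6 + 9.2 + 6.0 − 1.5 + 3.0 − 1.0 − 5.3) / 8 = 1.9250%
Σ(R_i − R̄_i)(R_m − R̄_m) = 164.6575  ⇒  Cov = 164.6575 / 8 = 20.5822
Σ(R_m − R̄_m)² = 143.8550  ⇒  Var(R_m) = 143.8550 / 8 = 17.9819
β = Cov / Var(R_m) = 20.5822 / 17.9819 = 1.1446
MRP = 6.2% − 1.6% = 4.60%
E(R) = R_f + β × MRP = 1.6% + 1.1446 × 4.6% = 6.87%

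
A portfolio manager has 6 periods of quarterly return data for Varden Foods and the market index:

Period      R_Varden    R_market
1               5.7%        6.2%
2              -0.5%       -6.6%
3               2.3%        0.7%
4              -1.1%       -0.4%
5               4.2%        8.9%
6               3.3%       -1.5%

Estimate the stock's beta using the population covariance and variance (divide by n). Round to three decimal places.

0.362

Mean R_i = (5.7 − 0.5 + 2.3 − 1.1 + 4.2 + 3.3) / 6 = 2.3167%
Mean R_m = (6.2 − 6.6 + 0.7 − 0.4 + 8.9 − 1.5) / 6 = 1.2167%
Σ(R_i − R̄_i)(R_m − R̄_m) = 56.2083  ⇒  Cov = 56.2083 / 6 = 9.3681
Σ(R_m − R̄_m)² = 155.2283  ⇒  Var(R_m) = 155.2283 / 6 = 25.8714
β = Cov / Var(R_m) = 9.3681 / 25.8714 = 0.3621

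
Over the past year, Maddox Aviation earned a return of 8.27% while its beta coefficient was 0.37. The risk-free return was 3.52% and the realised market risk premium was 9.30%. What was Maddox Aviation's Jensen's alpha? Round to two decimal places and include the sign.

+1.31%

CAPM benchmark = R_f + β(R_m − R_f) = 3.52% + 0.37 × 9.30% = 6.9610%
α = actual − benchmark = 8.27% − 6.9610% = +1.31%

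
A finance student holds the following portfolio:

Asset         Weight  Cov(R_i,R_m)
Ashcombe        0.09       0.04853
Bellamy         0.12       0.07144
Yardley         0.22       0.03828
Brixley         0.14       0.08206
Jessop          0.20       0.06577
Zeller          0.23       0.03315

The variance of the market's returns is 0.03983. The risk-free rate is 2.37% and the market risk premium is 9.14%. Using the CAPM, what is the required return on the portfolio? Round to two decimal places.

14.68%

β_Ashcombe = 0.04853 / 0.03983 = 1.2184
β_Bellamy = 0.07144 / 0.03983 = 1.7936
β_Yardley = 0.03828 / 0.03983 = 0.9611
β_Brixley = 0.08206 / 0.03983 = 2.0603
β_Jessop = 0.06577 / 0.03983 = 1.6513
β_Zeller = 0.03315 / 0.03983 = 0.8323
β_P = Σ w_i β_i = 0.09×1.2184 + 0.12×1.7936 + 0.22×0.9611 + 0.14×2.0603 + 0.20×1.6513 + 0.23×0.8323 = 1.3465
E(R_P) = R_f + β_P × MRP = 2.37% + 1.3465 × 9.14% = 14.68%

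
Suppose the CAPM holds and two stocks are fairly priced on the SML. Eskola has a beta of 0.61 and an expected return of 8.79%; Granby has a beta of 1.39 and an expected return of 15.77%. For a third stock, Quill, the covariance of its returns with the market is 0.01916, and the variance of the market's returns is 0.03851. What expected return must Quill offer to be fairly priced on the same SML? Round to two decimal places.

7.78%

MRP = (15.77% − 8.79%) / (1.39 − 0.61) = 8.9487%
R_f = 8.79% − 0.61 × 8.9487% = 3.3313%
β_Quill = Cov / Var(R_m) = 0.01916 / 0.03851 = 0.4975
E(R_Quill) = R_f + β × MRP = 3.3313% + 0.4975 × 8.9487% = 7.78%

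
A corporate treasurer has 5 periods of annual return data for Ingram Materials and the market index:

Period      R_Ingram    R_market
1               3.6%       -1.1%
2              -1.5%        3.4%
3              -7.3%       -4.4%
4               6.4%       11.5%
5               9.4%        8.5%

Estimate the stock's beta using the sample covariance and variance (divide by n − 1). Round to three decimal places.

Mean R_i = (3.6 − 1.5 − 7.3 + 6.4 + 9.4) / 5 = 2.1200%
Mean R_m = (-1.1 + 3.4 − 4.4 + 11.5 + 8.5) / 5 = 3.5800%
Σ(R_i − R̄_i)(R_m − R̄_m) = 138.6120  ⇒  Cov = 138.6120 / 4 = 34.6530
Σ(R_m − R̄_m)² = 172.5480  ⇒  Var(R_m) = 172.5480 / 4 = 43.1370
β = Cov / Var(R_m) = 34.6530 / 43.1370 = 0.8033

0.803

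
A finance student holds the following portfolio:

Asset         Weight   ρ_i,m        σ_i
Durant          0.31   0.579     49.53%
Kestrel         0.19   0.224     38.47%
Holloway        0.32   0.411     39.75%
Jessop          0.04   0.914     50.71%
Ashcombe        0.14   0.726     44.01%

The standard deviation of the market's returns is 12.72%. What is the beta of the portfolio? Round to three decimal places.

β_Durant = 0.579 × 49.53% / 12.72% = 2.2545
β_Kestrel = 0.224 × 38.47% / 12.72% = 0.6775
β_Holloway = 0.411 × 39.75% / 12.72% = 1.2844
β_Jessop = 0.914 × 50.71% / 12.72% = 3.6438
β_Ashcombe = 0.726 × 44.01% / 12.72% = 2.5119
β_P = Σ w_i β_i = 0.31×2.2545 + 0.19×0.6775 + 0.32×1.2844 + 0.04×3.6438 + 0.14×2.5119 = 1.7360

1.736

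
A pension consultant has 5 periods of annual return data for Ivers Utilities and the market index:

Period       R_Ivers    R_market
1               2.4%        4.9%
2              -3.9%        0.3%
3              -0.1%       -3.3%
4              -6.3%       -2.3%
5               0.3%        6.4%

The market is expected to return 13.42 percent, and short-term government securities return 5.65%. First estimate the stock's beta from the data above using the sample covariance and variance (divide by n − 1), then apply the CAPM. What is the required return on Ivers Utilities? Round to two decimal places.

Mean R_i = (2.4 − 3.9 − 0.1 − 6.3 + 0.3) / 5 = -1.5200%
Mean R_m = (4.9 + 0.3 − 3.3 − 2.3 + 6.4) / 5 = 1.2000%
Σ(R_i − R̄_i)(R_m − R̄_m) = 36.4500  ⇒  Cov = 36.4500 / 4 = 9.1125
Σ(R_m − R̄_m)² = 74.0400  ⇒  Var(R_m) = 74.0400 / 4 = 18.5100
β = Cov / Var(R_m) = 9.1125 / 18.5100 = 0.4923
MRP = 13.42% − 5.65% = 7.77%
E(R) = R_f + β × MRP = 5.65% + 0.4923 × 7.77% = 9.48%

9.48%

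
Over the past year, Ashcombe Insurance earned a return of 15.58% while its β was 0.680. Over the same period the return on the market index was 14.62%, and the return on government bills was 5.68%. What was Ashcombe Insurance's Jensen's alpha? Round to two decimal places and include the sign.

+3.82%

Market excess return = 14.62% − 5.68% = 8.94%
CAPM benchmark = R_f + β(R_m − R_f) = 5.68% + 0.680 × 8.94% = 11.75920%
α = actual − benchmark = 15.58% − 11.75920% = +3.82%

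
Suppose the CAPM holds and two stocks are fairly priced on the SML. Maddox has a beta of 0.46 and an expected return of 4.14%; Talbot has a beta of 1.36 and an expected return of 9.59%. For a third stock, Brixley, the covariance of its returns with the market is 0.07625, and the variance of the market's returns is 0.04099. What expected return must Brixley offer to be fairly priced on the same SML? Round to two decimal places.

12.62%

MRP = (9.59% − 4.14%) / (1.36 − 0.46) = 6.0556%
R_f = 4.14% − 0.46 × 6.0556% = 1.3544%
β_Brixley = Cov / Var(R_m) = 0.07625 / 0.04099 = 1.8602
E(R_Brixley) = R_f + β × MRP = 1.3544% + 1.8602 × 6.0556% = 12.62%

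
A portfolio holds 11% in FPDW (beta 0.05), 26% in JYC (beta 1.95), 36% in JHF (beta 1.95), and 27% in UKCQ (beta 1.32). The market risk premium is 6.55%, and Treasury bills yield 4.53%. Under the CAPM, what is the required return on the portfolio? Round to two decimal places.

14.82%

β_P = Σ w_i β_i = 0.11×0.05 + 0.26×1.95 + 0.36×1.95 + 0.27×1.32 = 1.5709
E(R_P) = R_f + β_P × MRP = 4.53% + 1.5709 × 6.55% = 14.82%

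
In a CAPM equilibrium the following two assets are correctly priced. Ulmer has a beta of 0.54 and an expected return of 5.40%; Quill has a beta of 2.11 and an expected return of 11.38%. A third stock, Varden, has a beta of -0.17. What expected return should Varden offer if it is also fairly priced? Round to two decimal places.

MRP (SML slope) = (11.38% − 5.40%) / (2.11 − 0.54) = 5.98% / 1.57 = 3.8089%
R_f (intercept) = 5.40% − 0.54 × 3.8089% = 3.3432%
E(R_Varden) = R_f + β × MRP = 3.3432% + -0.17 × 3.8089% = 2.70%

2.70%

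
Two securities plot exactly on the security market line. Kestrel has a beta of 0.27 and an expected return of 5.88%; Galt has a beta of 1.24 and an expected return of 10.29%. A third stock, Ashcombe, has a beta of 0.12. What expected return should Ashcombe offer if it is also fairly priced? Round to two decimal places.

MRP (SML slope) = (10.29% − 5.88%) / (1.24 − 0.27) = 4.41% / 0.97 = 4.5464%
R_f (intercept) = 5.88% − 0.27 × 4.5464% = 4.6525%
E(R_Ashcombe) = R_f + β × MRP = 4.6525% + 0.12 × 4.5464% = 5.20%

5.20%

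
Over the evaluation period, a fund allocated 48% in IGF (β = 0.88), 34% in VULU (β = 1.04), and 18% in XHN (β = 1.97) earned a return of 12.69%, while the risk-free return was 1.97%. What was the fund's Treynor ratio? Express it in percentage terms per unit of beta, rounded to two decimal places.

9.48%

β_P = 0.48×0.88 + 0.34×1.04 + 0.18×1.97 = 1.1306
Treynor = (R_P − R_f) / β_P = (12.69% − 1.97%) / 1.1306 = 10.72% / 1.1306 = 9.48%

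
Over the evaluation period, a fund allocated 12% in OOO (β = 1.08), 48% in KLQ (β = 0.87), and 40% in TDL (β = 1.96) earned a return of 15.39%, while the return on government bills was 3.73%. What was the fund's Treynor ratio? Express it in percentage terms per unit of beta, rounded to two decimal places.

β_P = 0.12×1.08 + 0.48×0.87 + 0.40×1.96 = 1.3312
Treynor = (R_P − R_f) / β_P = (15.39% − 3.73%) / 1.3312 = 11.66% / 1.3312 = 8.76%

8.76%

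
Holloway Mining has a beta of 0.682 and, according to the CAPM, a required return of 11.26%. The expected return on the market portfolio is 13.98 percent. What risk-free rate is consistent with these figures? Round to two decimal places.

E(R) = R_f + β(E(R_m) − R_f) = R_f(1 − β) + β·E(R_m)
11.26% = R_f × (1 − 0.682) + 0.682 × 13.98%
11.26% = R_f × 0.318 + 9.53436%
R_f = (11.26% − 9.53436%) / 0.318 = 5.43%

5.43%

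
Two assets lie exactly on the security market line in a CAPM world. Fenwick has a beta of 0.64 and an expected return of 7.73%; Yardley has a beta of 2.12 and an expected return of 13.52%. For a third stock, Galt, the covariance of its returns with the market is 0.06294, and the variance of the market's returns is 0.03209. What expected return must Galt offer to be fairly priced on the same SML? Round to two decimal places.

MRP = (13.52% − 7.73%) / (2.12 − 0.64) = 3.9122%
R_f = 7.73% − 0.64 × 3.9122% = 5.2262%
β_Galt = Cov / Var(R_m) = 0.06294 / 0.03209 = 1.9614
E(R_Galt) = R_f + β × MRP = 5.2262% + 1.9614 × 3.9122% = 12.90%

12.90%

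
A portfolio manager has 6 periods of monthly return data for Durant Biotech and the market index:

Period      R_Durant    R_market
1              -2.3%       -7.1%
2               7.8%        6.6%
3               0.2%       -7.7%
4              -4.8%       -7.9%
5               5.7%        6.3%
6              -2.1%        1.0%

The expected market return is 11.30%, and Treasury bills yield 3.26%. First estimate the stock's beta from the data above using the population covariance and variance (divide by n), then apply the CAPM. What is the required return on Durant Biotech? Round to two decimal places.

8.04%

Mean R_i = (-2.3 + 7.8 + 0.2 − 4.8 + 5.7 − 2.1) / 6 = 0.7500%
Mean R_m = (-7.1 + 6.6 − 7.7 − 7.9 + 6.3 + 1.0) / 6 = -1.4667%
Σ(R_i − R̄_i)(R_m − R̄_m) = 144.6000  ⇒  Cov = 144.6000 / 6 = 24.1000
Σ(R_m − R̄_m)² = 243.4533  ⇒  Var(R_m) = 243.4533 / 6 = 40.5756
β = Cov / Var(R_m) = 24.1000 / 40.5756 = 0.5940
MRP = 11.30% − 3.26% = 8.04%
E(R) = R_f + β × MRP = 3.26% + 0.5940 × 8.04% = 8.04%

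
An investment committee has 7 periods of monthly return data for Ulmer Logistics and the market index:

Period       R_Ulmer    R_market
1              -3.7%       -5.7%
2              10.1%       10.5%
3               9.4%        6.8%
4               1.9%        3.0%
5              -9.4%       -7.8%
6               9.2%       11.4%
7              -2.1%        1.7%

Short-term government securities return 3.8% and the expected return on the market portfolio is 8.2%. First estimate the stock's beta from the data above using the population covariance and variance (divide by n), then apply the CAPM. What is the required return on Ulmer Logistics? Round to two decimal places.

Mean R_i = (-3.7 + 10.1 + 9.4 + 1.9 − 9.4 + 9.2 − 2.1) / 7 = 2.2000%
Mean R_m = (-5.7 + 10.5 + 6.8 + 3.0 − 7.8 + 11.4 + 1.7) / 7 = 2.8429%
Σ(R_i − R̄_i)(R_m − R̄_m) = 327.6100  ⇒  Cov = 327.6100 / 7 = 46.8014
Σ(R_m − R̄_m)² = 335.0971  ⇒  Var(R_m) = 335.0971 / 7 = 47.8710
β = Cov / Var(R_m) = 46.8014 / 47.8710 = 0.9777
MRP = 8.2% − 3.8% = 4.40%
E(R) = R_f + β × MRP = 3.8% + 0.9777 × 4.4% = 8.10%

8.10%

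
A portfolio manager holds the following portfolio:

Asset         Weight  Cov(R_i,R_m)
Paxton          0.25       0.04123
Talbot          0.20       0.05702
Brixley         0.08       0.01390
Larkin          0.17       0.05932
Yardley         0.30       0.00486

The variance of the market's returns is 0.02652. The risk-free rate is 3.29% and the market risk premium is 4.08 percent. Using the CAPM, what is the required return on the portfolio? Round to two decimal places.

8.58%

β_Paxton = 0.04123 / 0.02652 = 1.5547
β_Talbot = 0.05702 / 0.02652 = 2.1501
β_Brixley = 0.01390 / 0.02652 = 0.5241
β_Larkin = 0.05932 / 0.02652 = 2.2368
β_Yardley = 0.00486 / 0.02652 = 0.1833
β_P = Σ w_i β_i = 0.25×1.5547 + 0.20×2.1501 + 0.08×0.5241 + 0.17×2.2368 + 0.30×0.1833 = 1.2959
E(R_P) = R_f + β_P × MRP = 3.29% + 1.2959 × 4.08% = 8.58%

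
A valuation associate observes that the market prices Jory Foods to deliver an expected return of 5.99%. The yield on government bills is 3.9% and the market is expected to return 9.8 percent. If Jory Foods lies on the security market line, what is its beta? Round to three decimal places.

MRP = 9.8% − 3.9% = 5.90%
β = (E(R) − R_f) / MRP = (5.99% − 3.9%) / 5.9% = 2.09% / 5.9% = 0.354

0.354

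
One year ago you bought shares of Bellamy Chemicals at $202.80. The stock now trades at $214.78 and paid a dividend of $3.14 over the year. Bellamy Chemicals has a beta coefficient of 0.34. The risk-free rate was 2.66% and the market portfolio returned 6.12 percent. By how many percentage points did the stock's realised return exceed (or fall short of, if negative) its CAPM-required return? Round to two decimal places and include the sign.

+3.62%

Realised HPR = (P1 + D1 − P0) / P0 = (214.78 + 3.14 − 202.80) / 202.80 = 15.12 / 202.80 = 7.4556%
MRP = 6.12% − 2.66% = 3.46%
CAPM required = R_f + β·MRP = 2.66% + 0.34 × 3.46% = 3.8364%
α = realised − required = 7.4556% − 3.8364% = +3.62%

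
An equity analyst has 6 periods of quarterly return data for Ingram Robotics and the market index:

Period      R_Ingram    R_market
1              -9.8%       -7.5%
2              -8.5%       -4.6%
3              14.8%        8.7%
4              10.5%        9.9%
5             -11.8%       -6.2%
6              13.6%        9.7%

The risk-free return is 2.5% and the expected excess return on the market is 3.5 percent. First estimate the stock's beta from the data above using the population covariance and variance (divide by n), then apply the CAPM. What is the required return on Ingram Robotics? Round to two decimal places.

Mean R_i = (-9.8 − 8.5 + 14.8 + 10.5 − 11.8 + 13.6) / 6 = 1.4667%
Mean R_m = (-7.5 − 4.6 + 8.7 + 9.9 − 6.2 + 9.7) / 6 = 1.6667%
Σ(R_i − R̄_i)(R_m − R̄_m) = 535.7233  ⇒  Cov = 535.7233 / 6 = 89.2872
Σ(R_m − R̄_m)² = 366.9733  ⇒  Var(R_m) = 366.9733 / 6 = 61.1622
β = Cov / Var(R_m) = 89.2872 / 61.1622 = 1.4598
E(R) = R_f + β × MRP = 2.5% + 1.4598 × 3.5% = 7.61%

7.61%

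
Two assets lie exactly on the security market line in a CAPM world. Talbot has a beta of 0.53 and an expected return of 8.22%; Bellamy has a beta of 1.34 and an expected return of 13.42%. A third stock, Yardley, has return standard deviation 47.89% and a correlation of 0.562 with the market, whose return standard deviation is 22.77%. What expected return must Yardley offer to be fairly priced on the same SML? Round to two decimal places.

MRP = (13.42% − 8.22%) / (1.34 − 0.53) = 6.4198%
R_f = 8.22% − 0.53 × 6.4198% = 4.8175%
β_Yardley = ρ·σ_i/σ_m = 0.562 × 47.89 / 22.77 = 1.1820
E(R_Yardley) = R_f + β × MRP = 4.8175% + 1.1820 × 6.4198% = 12.41%

12.41%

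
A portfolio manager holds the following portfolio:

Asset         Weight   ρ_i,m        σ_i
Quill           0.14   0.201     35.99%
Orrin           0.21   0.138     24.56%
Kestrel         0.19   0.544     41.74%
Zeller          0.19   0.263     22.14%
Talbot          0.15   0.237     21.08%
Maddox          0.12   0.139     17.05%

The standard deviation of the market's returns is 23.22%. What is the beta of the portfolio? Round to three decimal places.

0.352

β_Quill = 0.201 × 35.99% / 23.22% = 0.3115
β_Orrin = 0.138 × 24.56% / 23.22% = 0.1460
β_Kestrel = 0.544 × 41.74% / 23.22% = 0.9779
β_Zeller = 0.263 × 22.14% / 23.22% = 0.2508
β_Talbot = 0.237 × 21.08% / 23.22% = 0.2152
β_Maddox = 0.139 × 17.05% / 23.22% = 0.1021
β_P = Σ w_i β_i = 0.14×0.3115 + 0.21×0.1460 + 0.19×0.9779 + 0.19×0.2508 + 0.15×0.2152 + 0.12×0.1021 = 0.3523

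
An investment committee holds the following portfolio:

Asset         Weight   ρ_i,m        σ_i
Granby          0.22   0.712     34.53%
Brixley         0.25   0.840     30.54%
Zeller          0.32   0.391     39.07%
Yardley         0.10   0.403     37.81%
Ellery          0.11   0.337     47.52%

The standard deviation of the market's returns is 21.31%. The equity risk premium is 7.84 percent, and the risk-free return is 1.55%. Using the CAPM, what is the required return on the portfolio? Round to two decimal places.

8.91%

β_Granby = 0.712 × 34.53% / 21.31% = 1.1537
β_Brixley = 0.840 × 30.54% / 21.31% = 1.2038
β_Zeller = 0.391 × 39.07% / 21.31% = 0.7169
β_Yardley = 0.403 × 37.81% / 21.31% = 0.7150
β_Ellery = 0.337 × 47.52% / 21.31% = 0.7515
β_P = Σ w_i β_i = 0.22×1.1537 + 0.25×1.2038 + 0.32×0.7169 + 0.10×0.7150 + 0.11×0.7515 = 0.9383
E(R_P) = R_f + β_P × MRP = 1.55% + 0.9383 × 7.84% = 8.91%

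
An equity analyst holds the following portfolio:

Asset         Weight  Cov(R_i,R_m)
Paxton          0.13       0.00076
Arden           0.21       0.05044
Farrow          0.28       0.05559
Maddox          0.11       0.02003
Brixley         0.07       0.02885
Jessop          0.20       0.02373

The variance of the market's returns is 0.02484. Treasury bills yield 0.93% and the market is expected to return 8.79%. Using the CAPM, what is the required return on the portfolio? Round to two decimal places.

12.08%

β_Paxton = 0.00076 / 0.02484 = 0.0306
β_Arden = 0.05044 / 0.02484 = 2.0306
β_Farrow = 0.05559 / 0.02484 = 2.2379
β_Maddox = 0.02003 / 0.02484 = 0.8064
β_Brixley = 0.02885 / 0.02484 = 1.1614
β_Jessop = 0.02373 / 0.02484 = 0.9553
β_P = Σ w_i β_i = 0.13×0.0306 + 0.21×2.0306 + 0.28×2.2379 + 0.11×0.8064 + 0.07×1.1614 + 0.20×0.9553 = 1.4181
MRP = 8.79% − 0.93% = 7.86%
E(R_P) = R_f + β_P × MRP = 0.93% + 1.4181 × 7.86% = 12.08%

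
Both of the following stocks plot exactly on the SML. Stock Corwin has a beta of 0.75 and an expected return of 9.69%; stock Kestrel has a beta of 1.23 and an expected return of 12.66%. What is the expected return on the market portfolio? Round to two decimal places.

Both satisfy E(R) = R_f + β·MRP, so the slope of the SML is
MRP = (12.66% − 9.69%) / (1.23 − 0.75) = 2.97% / 0.48 = 6.1875%
R_f = E(R_Corwin) − β_Corwin·MRP = 9.69% − 0.75 × 6.1875% = 5.0494%
E(R_m) = R_f + MRP = 5.0494% + 6.1875% = 11.24%

11.24%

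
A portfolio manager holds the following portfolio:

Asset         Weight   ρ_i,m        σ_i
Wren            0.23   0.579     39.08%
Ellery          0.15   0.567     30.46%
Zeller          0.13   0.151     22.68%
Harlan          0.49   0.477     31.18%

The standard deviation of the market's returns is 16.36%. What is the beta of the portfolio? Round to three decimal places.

β_Wren = 0.579 × 39.08% / 16.36% = 1.3831
β_Ellery = 0.567 × 30.46% / 16.36% = 1.0557
β_Zeller = 0.151 × 22.68% / 16.36% = 0.2093
β_Harlan = 0.477 × 31.18% / 16.36% = 0.9091
β_P = Σ w_i β_i = 0.23×1.3831 + 0.15×1.0557 + 0.13×0.2093 + 0.49×0.9091 = 0.9491

0.949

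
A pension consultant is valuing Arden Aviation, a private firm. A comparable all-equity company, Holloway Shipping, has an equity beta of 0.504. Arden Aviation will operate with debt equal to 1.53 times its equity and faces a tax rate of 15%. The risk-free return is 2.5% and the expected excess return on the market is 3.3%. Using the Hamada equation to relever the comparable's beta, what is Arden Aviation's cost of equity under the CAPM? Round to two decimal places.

6.33%

β_L = β_U × [1 + (1 − t)(D/E)] = 0.504 × [1 + (1 − 0.15) × 1.53]
    = 0.504 × [1 + 0.85 × 1.53] = 0.504 × 2.3005 = 1.1595
E(R) = R_f + β_L × MRP = 2.5% + 1.1595 × 3.3% = 6.33%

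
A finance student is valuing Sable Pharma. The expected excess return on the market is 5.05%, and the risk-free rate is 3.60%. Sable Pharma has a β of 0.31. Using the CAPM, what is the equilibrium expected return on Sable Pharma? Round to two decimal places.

5.17%

E(R) = R_f + β × MRP = 3.60% + 0.31 × 5.05% = 5.17%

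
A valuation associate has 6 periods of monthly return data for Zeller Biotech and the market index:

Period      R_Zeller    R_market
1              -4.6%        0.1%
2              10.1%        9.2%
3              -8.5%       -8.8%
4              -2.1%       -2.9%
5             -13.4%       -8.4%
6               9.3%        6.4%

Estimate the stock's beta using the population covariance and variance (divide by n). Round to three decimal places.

Mean R_i = (-4.6 + 10.1 − 8.5 − 2.1 − 13.4 + 9.3) / 6 = -1.5333%
Mean R_m = (0.1 + 9.2 − 8.8 − 2.9 − 8.4 + 6.4) / 6 = -0.7333%
Σ(R_i − R̄_i)(R_m − R̄_m) = 338.6833  ⇒  Cov = 338.6833 / 6 = 56.4472
Σ(R_m − R̄_m)² = 278.7933  ⇒  Var(R_m) = 278.7933 / 6 = 46.4656
β = Cov / Var(R_m) = 56.4472 / 46.4656 = 1.2148

1.215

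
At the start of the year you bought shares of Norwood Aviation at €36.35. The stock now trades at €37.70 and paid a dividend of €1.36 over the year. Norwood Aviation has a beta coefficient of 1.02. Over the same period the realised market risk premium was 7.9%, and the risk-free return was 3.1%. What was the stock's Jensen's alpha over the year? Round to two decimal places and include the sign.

Realised HPR = (P1 + D1 − P0) / P0 = (37.70 + 1.36 − 36.35) / 36.35 = 2.71 / 36.35 = 7.4553%
CAPM required = R_f + β·MRP = 3.1% + 1.02 × 7.9% = 11.1580%
α = realised − required = 7.4553% − 11.1580% = -3.70%

-3.70%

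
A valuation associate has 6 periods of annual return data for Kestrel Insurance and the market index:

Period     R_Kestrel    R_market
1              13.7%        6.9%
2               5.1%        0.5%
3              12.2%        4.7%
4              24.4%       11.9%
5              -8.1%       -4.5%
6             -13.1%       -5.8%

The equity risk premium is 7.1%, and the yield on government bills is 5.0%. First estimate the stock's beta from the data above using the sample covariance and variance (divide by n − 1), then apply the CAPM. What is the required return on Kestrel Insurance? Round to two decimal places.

19.53%

Mean R_i = (13.7 + 5.1 + 12.2 + 24.4 − 8.1 − 13.1) / 6 = 5.7000%
Mean R_m = (6.9 + 0.5 + 4.7 + 11.9 − 4.5 − 5.8) / 6 = 2.2833%
Σ(R_i − R̄_i)(R_m − R̄_m) = 479.1200  ⇒  Cov = 479.1200 / 5 = 95.8240
Σ(R_m − R̄_m)² = 234.1683  ⇒  Var(R_m) = 234.1683 / 5 = 46.8337
β = Cov / Var(R_m) = 95.8240 / 46.8337 = 2.0460
E(R) = R_f + β × MRP = 5.0% + 2.0460 × 7.1% = 19.53%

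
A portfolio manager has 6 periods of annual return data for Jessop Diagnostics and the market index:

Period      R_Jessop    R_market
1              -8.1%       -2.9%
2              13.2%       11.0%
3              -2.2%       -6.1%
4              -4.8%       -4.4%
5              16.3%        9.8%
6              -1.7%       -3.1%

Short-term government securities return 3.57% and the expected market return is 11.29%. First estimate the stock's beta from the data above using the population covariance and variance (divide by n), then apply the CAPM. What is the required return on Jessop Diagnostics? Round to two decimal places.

Mean R_i = (-8.1 + 13.2 − 2.2 − 4.8 + 16.3 − 1.7) / 6 = 2.1167%
Mean R_m = (-2.9 + 11.0 − 6.1 − 4.4 + 9.8 − 3.1) / 6 = 0.7167%
Σ(R_i − R̄_i)(R_m − R̄_m) = 359.1383  ⇒  Cov = 359.1383 / 6 = 59.8564
Σ(R_m − R̄_m)² = 288.5483  ⇒  Var(R_m) = 288.5483 / 6 = 48.0914
β = Cov / Var(R_m) = 59.8564 / 48.0914 = 1.2446
MRP = 11.29% − 3.57% = 7.72%
E(R) = R_f + β × MRP = 3.57% + 1.2446 × 7.72% = 13.18%

13.18%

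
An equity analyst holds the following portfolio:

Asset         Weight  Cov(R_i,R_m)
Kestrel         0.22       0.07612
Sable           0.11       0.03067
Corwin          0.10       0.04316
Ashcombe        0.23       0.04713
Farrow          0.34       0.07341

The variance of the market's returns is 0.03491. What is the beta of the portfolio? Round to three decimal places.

1.725

β_Kestrel = 0.07612 / 0.03491 = 2.1805
β_Sable = 0.03067 / 0.03491 = 0.8785
β_Corwin = 0.04316 / 0.03491 = 1.2363
β_Ashcombe = 0.04713 / 0.03491 = 1.3500
β_Farrow = 0.07341 / 0.03491 = 2.1028
β_P = Σ w_i β_i = 0.22×2.1805 + 0.11×0.8785 + 0.10×1.2363 + 0.23×1.3500 + 0.34×2.1028 = 1.7254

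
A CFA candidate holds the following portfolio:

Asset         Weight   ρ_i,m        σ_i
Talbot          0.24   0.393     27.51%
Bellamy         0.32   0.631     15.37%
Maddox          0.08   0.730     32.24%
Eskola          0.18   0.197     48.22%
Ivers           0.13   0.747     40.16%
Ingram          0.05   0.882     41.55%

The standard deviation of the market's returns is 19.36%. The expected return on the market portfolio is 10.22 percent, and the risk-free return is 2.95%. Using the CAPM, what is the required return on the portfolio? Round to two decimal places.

8.59%

β_Talbot = 0.393 × 27.51% / 19.36% = 0.5584
β_Bellamy = 0.631 × 15.37% / 19.36% = 0.5010
β_Maddox = 0.730 × 32.24% / 19.36% = 1.2157
β_Eskola = 0.197 × 48.22% / 19.36% = 0.4907
β_Ivers = 0.747 × 40.16% / 19.36% = 1.5496
β_Ingram = 0.882 × 41.55% / 19.36% = 1.8929
β_P = Σ w_i β_i = 0.24×0.5584 + 0.32×0.5010 + 0.08×1.2157 + 0.18×0.4907 + 0.13×1.5496 + 0.05×1.8929 = 0.7760
MRP = 10.22% − 2.95% = 7.27%
E(R_P) = R_f + β_P × MRP = 2.95% + 0.7760 × 7.27% = 8.59%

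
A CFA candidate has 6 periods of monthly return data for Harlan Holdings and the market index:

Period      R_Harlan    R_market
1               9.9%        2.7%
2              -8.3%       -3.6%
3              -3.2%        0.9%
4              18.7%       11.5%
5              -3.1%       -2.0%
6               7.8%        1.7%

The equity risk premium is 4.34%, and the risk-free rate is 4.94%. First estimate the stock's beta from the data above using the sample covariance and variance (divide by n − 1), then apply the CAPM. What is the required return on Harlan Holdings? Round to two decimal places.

12.65%

Mean R_i = (9.9 − 8.3 − 3.2 + 18.7 − 3.1 + 7.8) / 6 = 3.6333%
Mean R_m = (2.7 − 3.6 + 0.9 + 11.5 − 2.0 + 1.7) / 6 = 1.8667%
Σ(R_i − R̄_i)(R_m − R̄_m) = 247.5467  ⇒  Cov = 247.5467 / 5 = 49.5093
Σ(R_m − R̄_m)² = 139.2933  ⇒  Var(R_m) = 139.2933 / 5 = 27.8587
β = Cov / Var(R_m) = 49.5093 / 27.8587 = 1.7772
E(R) = R_f + β × MRP = 4.94% + 1.7772 × 4.34% = 12.65%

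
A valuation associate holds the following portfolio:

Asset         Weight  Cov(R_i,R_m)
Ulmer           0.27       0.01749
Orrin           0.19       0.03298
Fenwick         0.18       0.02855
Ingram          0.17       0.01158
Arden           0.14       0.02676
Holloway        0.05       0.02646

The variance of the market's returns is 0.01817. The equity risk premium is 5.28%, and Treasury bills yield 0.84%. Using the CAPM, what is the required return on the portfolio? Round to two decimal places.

β_Ulmer = 0.01749 / 0.01817 = 0.9626
β_Orrin = 0.03298 / 0.01817 = 1.8151
β_Fenwick = 0.02855 / 0.01817 = 1.5713
β_Ingram = 0.01158 / 0.01817 = 0.6373
β_Arden = 0.02676 / 0.01817 = 1.4728
β_Holloway = 0.02646 / 0.01817 = 1.4562
β_P = Σ w_i β_i = 0.27×0.9626 + 0.19×1.8151 + 0.18×1.5713 + 0.17×0.6373 + 0.14×1.4728 + 0.05×1.4562 = 1.2749
E(R_P) = R_f + β_P × MRP = 0.84% + 1.2749 × 5.28% = 7.57%

7.57%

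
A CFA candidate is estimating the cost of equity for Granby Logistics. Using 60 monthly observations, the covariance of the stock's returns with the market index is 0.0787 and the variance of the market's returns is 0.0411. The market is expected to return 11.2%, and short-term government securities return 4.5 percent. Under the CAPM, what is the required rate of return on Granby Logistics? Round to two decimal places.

17.33%

β = Cov(R_i, R_m) / Var(R_m) = 0.0787 / 0.0411 = 1.9148
MRP = 11.2% − 4.5% = 6.70%
E(R) = R_f + β × MRP = 4.5% + 1.9148 × 6.7% = 17.33%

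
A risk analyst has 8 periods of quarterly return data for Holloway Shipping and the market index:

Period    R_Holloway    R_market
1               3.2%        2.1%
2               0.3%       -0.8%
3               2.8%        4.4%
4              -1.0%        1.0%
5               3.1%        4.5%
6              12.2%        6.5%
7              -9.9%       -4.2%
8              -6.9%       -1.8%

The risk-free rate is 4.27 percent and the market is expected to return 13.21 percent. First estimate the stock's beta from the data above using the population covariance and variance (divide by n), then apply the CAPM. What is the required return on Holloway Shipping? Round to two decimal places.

Mean R_i = (3.2 + 0.3 + 2.8 − 1.0 + 3.1 + 12.2 − 9.9 − 6.9) / 8 = 0.4750%
Mean R_m = (2.1 − 0.8 + 4.4 + 1.0 + 4.5 + 6.5 − 4.2 − 1.8) / 8 = 1.4625%
Σ(R_i − R̄_i)(R_m − R̄_m) = 159.4925  ⇒  Cov = 159.4925 / 8 = 19.9366
Σ(R_m − R̄_m)² = 91.6788  ⇒  Var(R_m) = 91.6788 / 8 = 11.4599
β = Cov / Var(R_m) = 19.9366 / 11.4599 = 1.7397
MRP = 13.21% − 4.27% = 8.94%
E(R) = R_f + β × MRP = 4.27% + 1.7397 × 8.94% = 19.82%

19.82%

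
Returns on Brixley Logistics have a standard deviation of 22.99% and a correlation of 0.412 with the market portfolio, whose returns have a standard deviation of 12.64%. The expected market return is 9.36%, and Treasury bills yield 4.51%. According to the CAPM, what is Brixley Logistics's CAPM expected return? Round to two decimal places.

8.14%

β = ρ × σ_i / σ_m = 0.412 × 22.99% / 12.64% = 0.7494
MRP = 9.36% − 4.51% = 4.85%
E(R) = 4.51% + 0.7494 × 4.85% = 8.14%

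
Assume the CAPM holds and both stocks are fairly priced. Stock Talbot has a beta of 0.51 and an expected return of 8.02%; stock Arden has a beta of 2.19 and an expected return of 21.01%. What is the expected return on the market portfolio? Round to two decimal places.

Both satisfy E(R) = R_f + β·MRP, so the slope of the SML is
MRP = (21.01% − 8.02%) / (2.19 − 0.51) = 12.99% / 1.68 = 7.7321%
R_f = E(R_Talbot) − β_Talbot·MRP = 8.02% − 0.51 × 7.7321% = 4.0766%
E(R_m) = R_f + MRP = 4.0766% + 7.7321% = 11.81%

11.81%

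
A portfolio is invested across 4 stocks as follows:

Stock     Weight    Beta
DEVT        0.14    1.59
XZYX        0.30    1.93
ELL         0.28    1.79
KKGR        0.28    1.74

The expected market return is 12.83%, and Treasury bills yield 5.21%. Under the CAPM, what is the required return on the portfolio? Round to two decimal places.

β_P = Σ w_i β_i = 0.14×1.59 + 0.30×1.93 + 0.28×1.79 + 0.28×1.74 = 1.7900
MRP = 12.83% − 5.21% = 7.62%
E(R_P) = R_f + β_P × MRP = 5.21% + 1.7900 × 7.62% = 18.85%

18.85%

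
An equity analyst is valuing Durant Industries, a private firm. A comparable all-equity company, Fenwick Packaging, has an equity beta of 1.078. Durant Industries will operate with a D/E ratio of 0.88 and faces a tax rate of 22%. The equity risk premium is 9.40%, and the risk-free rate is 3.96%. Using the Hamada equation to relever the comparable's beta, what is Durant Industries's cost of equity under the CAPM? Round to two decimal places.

21.05%

β_L = β_U × [1 + (1 − t)(D/E)] = 1.078 × [1 + (1 − 0.22) × 0.88]
    = 1.078 × [1 + 0.78 × 0.88] = 1.078 × 1.6864 = 1.8179
E(R) = R_f + β_L × MRP = 3.96% + 1.8179 × 9.40% = 21.05%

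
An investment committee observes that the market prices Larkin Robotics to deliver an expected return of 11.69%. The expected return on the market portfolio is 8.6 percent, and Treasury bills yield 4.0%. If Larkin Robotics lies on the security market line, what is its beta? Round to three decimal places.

MRP = 8.6% − 4.0% = 4.60%
β = (E(R) − R_f) / MRP = (11.69% − 4.0%) / 4.6% = 7.69% / 4.6% = 1.672

1.672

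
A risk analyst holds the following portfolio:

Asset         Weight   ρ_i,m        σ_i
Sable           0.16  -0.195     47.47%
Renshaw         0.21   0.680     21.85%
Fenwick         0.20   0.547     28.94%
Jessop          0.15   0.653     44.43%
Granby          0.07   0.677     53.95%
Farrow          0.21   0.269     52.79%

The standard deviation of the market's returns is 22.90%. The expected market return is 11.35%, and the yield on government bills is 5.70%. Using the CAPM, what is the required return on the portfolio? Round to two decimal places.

β_Sable = -0.195 × 47.47% / 22.90% = -0.4042
β_Renshaw = 0.680 × 21.85% / 22.90% = 0.6488
β_Fenwick = 0.547 × 28.94% / 22.90% = 0.6913
β_Jessop = 0.653 × 44.43% / 22.90% = 1.2669
β_Granby = 0.677 × 53.95% / 22.90% = 1.5949
β_Farrow = 0.269 × 52.79% / 22.90% = 0.6201
β_P = Σ w_i β_i = 0.16×-0.4042 + 0.21×0.6488 + 0.20×0.6913 + 0.15×1.2669 + 0.07×1.5949 + 0.21×0.6201 = 0.6417
MRP = 11.35% − 5.70% = 5.65%
E(R_P) = R_f + β_P × MRP = 5.70% + 0.6417 × 5.65% = 9.33%

9.33%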